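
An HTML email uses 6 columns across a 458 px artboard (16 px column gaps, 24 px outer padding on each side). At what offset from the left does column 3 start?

166 px

Content = 458 − 2·24 = 410 px.
6c + 5·16 = 410 → 6c = 330 → c = 55 px.
Each column+gutter stride is 71 px; 2 of them past the 24 px margin is 24 + 142 = 166 px.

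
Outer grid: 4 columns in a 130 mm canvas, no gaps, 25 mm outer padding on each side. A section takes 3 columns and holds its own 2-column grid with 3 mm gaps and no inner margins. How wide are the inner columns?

28.5 mm

Outer content = 130 − 2·25 = 80 mm.
80 / 4 = 20 mm per column.
With no gaps, 3 columns span 3·20 = 60 mm.
60 − 1·3 = 57; ÷2 gives d = 28.5 mm.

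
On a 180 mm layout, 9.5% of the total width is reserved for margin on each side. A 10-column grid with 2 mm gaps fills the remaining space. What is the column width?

Each margin = 9.5% of 180 = 17.1 mm; content = 180 − 2·17.1 = 145.8 mm.
10 columns + 9 gaps: 10c + 9·2 = 145.8.
10c = 145.8 − 18 = 127.8, so c = 12.78 mm.

12.78 mm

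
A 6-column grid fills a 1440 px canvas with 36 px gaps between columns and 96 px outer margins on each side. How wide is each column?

178 px

Inside the margins: 1440 − 192 = 1248 px.
1248 − 5·36 = 1068; ÷6 gives c = 178 px.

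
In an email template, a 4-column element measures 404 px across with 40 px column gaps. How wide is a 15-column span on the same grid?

1625 px

4 columns + 3 column gaps: 4c + 3·40 = 404.
4c = 404 − 120 = 284, so c = 71 px.
15 columns plus 14 column gaps: 1065 + 560 = 1625 px.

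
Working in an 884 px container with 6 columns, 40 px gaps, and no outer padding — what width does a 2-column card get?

884 − 5·40 = 684; ÷6 gives c = 114 px.
Span of 2: 2·114 + 1·40 = 228 + 40 = 268 px.

268 px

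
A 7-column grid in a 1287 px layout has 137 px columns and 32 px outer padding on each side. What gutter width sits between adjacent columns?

44 px

Take off 64 px of margins, leaving 1223 px.
7 columns take 7·137 = 959 px; remaining 264 splits into 6 gutters.
g = 264 / 6 = 44 px.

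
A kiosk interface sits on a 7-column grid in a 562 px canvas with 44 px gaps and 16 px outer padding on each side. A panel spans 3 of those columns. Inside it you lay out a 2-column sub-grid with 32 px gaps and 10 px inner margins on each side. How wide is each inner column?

75 px

Subtract both margins: 562 − 2·16 = 530 px.
7 columns + 6 gaps: 7c + 6·44 = 530.
7c = 530 − 264 = 266, so c = 38 px.
3 columns plus 2 gaps: 114 + 88 = 202 px.
Inner content = 202 − 2·10 = 182 px.
182 − 1·32 = 150; ÷2 gives d = 75 px.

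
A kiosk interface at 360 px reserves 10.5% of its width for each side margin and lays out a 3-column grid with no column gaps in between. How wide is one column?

Margins: 10.5% × 360 = 37.8 px each, so content = 360 − 75.6 = 284.4 px.
284.4 / 3 = 94.8 px per column.

94.8 px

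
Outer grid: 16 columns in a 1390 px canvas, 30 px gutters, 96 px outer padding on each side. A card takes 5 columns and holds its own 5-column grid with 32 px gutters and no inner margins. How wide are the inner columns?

45.15 px

Take off 192 px of margins, leaving 1198 px.
1198 − 15·30 = 748; ÷16 gives c = 46.75 px.
5-column span = 5·46.75 + 4·30 = 353.75 px.
5d + 4·32 = 353.75 → 5d = 225.75 → d = 45.15 px.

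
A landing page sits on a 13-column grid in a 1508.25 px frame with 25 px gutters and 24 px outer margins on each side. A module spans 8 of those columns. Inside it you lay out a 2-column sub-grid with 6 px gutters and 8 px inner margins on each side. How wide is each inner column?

433.5 px

Inside the margins: 1508.25 − 48 = 1460.25 px.
13 columns + 12 gutters: 13c + 12·25 = 1460.25.
13c = 1460.25 − 300 = 1160.25, so c = 89.25 px.
8-column span = 8·89.25 + 7·25 = 889 px.
Inner content = 889 − 2·8 = 873 px.
2d + 1·6 = 873 → 2d = 867 → d = 433.5 px.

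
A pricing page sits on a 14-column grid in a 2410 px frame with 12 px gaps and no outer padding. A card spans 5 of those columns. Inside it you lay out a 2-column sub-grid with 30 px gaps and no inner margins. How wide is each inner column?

411.5 px

14 columns + 13 gaps: 14c + 13·12 = 2410.
14c = 2410 − 156 = 2254, so c = 161 px.
Span of 5: 5·161 + 4·12 = 805 + 48 = 853 px.
853 − 1·30 = 823; ÷2 gives d = 411.5 px.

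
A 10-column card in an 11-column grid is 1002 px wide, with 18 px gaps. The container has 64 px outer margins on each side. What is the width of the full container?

1232 px

Subtracting 9 gaps of 18 leaves 840 for 10 columns, so c = 84 px.
Container = 2·64 + 11·84 + 10·18 = 128 + 924 + 180 = 1232 px.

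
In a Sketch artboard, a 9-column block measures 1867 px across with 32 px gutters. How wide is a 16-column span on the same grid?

Subtracting 8 gutters of 32 leaves 1611 for 9 columns, so c = 179 px.
16 columns plus 15 gutters: 2864 + 480 = 3344 px.

3344 px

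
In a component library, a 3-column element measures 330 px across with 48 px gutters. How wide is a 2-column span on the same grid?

3c + 2·48 = 330 → 3c = 234 → c = 78 px.
2-column span = 2·78 + 1·48 = 204 px.

204 px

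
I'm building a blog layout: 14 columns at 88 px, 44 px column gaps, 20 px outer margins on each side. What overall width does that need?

1844 px

Total width: 2·20 + 14·88 + 13·44 = 1844 px.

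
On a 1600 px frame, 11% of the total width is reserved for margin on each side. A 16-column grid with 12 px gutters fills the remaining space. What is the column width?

66.75 px

Margins: 11% × 1600 = 176 px each, so content = 1600 − 352 = 1248 px.
Subtracting 15 gutters of 12 leaves 1068 for 16 columns, so c = 66.75 px.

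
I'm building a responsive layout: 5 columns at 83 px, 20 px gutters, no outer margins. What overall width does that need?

495 px

Artboard = 5·83 + 4·20 = 415 + 80 = 495 px.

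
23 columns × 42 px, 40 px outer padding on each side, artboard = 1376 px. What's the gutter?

Content width = 1376 − 2·40 = 1296 px.
Columns use 966 px, leaving 330 px across 22 gutters = 15 px each.

15 px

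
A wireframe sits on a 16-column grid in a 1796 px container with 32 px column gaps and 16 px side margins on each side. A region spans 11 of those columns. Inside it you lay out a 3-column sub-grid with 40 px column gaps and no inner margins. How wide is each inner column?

374.25 px

Outer content = 1796 − 2·16 = 1764 px.
Subtracting 15 column gaps of 32 leaves 1284 for 16 columns, so c = 80.25 px.
11-column span = 11·80.25 + 10·32 = 1202.75 px.
3d + 2·40 = 1202.75 → 3d = 1122.75 → d = 374.25 px.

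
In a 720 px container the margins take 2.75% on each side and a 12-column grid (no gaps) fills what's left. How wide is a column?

56.7 px

720 × (1 − 2·2.75%) = 720 × 94.5% = 680.4 px for the columns.
With no gaps, each column is 680.4/12 = 56.7 px.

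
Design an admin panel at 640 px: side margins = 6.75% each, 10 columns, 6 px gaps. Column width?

Each margin = 6.75% of 640 = 43.2 px; content = 640 − 2·43.2 = 553.6 px.
Subtracting 9 gaps of 6 leaves 499.6 for 10 columns, so c = 49.96 px.

49.96 px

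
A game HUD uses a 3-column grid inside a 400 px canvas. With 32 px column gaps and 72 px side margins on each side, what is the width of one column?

64 px

Content width = 400 − 2·72 = 256 px.
3c + 2·32 = 256 → 3c = 192 → c = 64 px.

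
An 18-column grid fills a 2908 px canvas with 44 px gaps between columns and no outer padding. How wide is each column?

120 px

2908 − 17·44 = 2160; ÷18 gives c = 120 px.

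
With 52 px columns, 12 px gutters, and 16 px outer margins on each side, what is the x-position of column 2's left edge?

80 px

Each column+gutter stride is 64 px; 1 of them past the 16 px margin is 16 + 64 = 80 px.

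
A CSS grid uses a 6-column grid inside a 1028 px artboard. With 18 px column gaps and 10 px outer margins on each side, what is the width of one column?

153 px

Content width = 1028 − 2·10 = 1008 px.
6 columns + 5 column gaps: 6c + 5·18 = 1008.
6c = 1008 − 90 = 918, so c = 153 px.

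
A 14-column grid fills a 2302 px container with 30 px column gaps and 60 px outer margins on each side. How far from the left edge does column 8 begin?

1166 px

Take off 120 px of margins, leaving 2182 px.
14c + 13·30 = 2182 → 14c = 1792 → c = 128 px.
Column 8 starts at margin + 7·(column + gutter) = 60 + 7·158 = 1166 px.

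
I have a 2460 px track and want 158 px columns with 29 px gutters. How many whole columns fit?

Each extra column adds 158 + 29 = 187 px.
(2460 + 29) / 187 = 13.31, so 13 columns fit.

13 columns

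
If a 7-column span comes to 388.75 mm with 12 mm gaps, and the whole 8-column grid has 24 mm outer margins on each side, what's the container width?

7c + 6·12 = 388.75 → 7c = 316.75 → c = 45.25 mm.
Total width: 2·24 + 8·45.25 + 7·12 = 494 mm.

494 mm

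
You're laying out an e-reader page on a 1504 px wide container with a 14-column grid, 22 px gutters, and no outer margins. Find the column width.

Subtracting 13 gutters of 22 leaves 1218 for 14 columns, so c = 87 px.

87 px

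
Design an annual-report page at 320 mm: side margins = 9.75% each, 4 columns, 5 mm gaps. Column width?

60.65 mm

Each margin = 9.75% of 320 = 31.2 mm; content = 320 − 2·31.2 = 257.6 mm.
Subtracting 3 gaps of 5 leaves 242.6 for 4 columns, so c = 60.65 mm.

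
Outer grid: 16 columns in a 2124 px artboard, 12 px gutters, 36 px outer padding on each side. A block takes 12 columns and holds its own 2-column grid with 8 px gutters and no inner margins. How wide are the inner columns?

Subtract both margins: 2124 − 2·36 = 2052 px.
Subtracting 15 gutters of 12 leaves 1872 for 16 columns, so c = 117 px.
Span of 12: 12·117 + 11·12 = 1404 + 132 = 1536 px.
1536 − 1·8 = 1528; ÷2 gives d = 764 px.

764 px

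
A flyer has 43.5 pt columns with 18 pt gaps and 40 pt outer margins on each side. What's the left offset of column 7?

409 pt

Each column+gutter stride is 61.5 pt; 6 of them past the 40 pt margin is 40 + 369 = 409 pt.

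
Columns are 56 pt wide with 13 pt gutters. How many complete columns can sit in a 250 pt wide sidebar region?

3 columns

k columns need k·56 + (k−1)·13 = k·69 − 13.
k·69 − 13 ≤ 250 → k ≤ 263 / 69 ≈ 3.81, so k = 3.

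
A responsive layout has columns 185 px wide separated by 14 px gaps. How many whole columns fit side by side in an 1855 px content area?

9 columns

k columns need k·185 + (k−1)·14 = k·199 − 14.
k·199 − 14 ≤ 1855 → k ≤ 1869 / 199 ≈ 9.39, so k = 9.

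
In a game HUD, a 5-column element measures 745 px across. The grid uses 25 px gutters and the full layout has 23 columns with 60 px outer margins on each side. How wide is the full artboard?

3637 px

745 − 4·25 = 645; ÷5 gives c = 129 px.
Adding margins, columns and gutters: 120 + 2967 + 550 = 3637 px.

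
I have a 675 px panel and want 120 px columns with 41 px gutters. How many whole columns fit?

4 columns

k columns need k·120 + (k−1)·41 = k·161 − 41.
k·161 − 41 ≤ 675 → k ≤ 716 / 161 ≈ 4.45, so k = 4.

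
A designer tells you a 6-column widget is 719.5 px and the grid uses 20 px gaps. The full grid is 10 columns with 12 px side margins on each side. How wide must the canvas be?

1236.5 px

6c + 5·20 = 719.5 → 6c = 619.5 → c = 103.25 px.
Adding margins, columns and gutters: 24 + 1032.5 + 180 = 1236.5 px.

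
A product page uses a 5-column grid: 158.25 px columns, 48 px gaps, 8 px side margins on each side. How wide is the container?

999.25 px

Adding margins, columns and gutters: 16 + 791.25 + 192 = 999.25 px.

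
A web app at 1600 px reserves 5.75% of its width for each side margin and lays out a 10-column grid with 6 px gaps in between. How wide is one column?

Margins: 5.75% × 1600 = 92 px each, so content = 1600 − 184 = 1416 px.
10 columns + 9 gaps: 10c + 9·6 = 1416.
10c = 1416 − 54 = 1362, so c = 136.2 px.

136.2 px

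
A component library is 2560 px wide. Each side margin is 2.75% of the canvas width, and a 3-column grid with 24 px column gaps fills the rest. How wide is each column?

790.4 px

2560 × (1 − 2·2.75%) = 2560 × 94.5% = 2419.2 px for the columns.
3 columns + 2 column gaps: 3c + 2·24 = 2419.2.
3c = 2419.2 − 48 = 2371.2, so c = 790.4 px.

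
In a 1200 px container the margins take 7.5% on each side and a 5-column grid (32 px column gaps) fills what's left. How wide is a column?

178.4 px

1200 × (1 − 2·7.5%) = 1200 × 85% = 1020 px for the columns.
5c + 4·32 = 1020 → 5c = 892 → c = 178.4 px.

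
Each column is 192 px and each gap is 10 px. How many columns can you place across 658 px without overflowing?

3 columns

3 columns: 3·192 + 2·10 = 596 px ≤ 658.
4 columns: 798 px > 658. So 3.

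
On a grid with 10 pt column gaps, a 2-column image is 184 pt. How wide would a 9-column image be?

863 pt

2c + 1·10 = 184 → 2c = 174 → c = 87 pt.
9 columns plus 8 column gaps: 783 + 80 = 863 pt.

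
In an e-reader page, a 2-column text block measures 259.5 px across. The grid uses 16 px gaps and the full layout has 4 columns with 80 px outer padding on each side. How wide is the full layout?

259.5 − 1·16 = 243.5; ÷2 gives c = 121.75 px.
Adding margins, columns and gutters: 160 + 487 + 48 = 695 px.

695 px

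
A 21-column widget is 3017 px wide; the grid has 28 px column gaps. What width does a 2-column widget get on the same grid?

262 px

Subtracting 20 column gaps of 28 leaves 2457 for 21 columns, so c = 117 px.
2-column span = 2·117 + 1·28 = 262 px.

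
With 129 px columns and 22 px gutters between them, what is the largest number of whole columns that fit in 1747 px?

11 columns: 11·129 + 10·22 = 1639 px ≤ 1747.
12 columns: 1790 px > 1747. So 11.

11 columns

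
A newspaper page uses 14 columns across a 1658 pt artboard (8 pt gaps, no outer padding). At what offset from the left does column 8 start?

833 pt

14c + 13·8 = 1658 → 14c = 1554 → c = 111 pt.
No margin, so column 8 starts at 7·(column + gutter) = 7·119 = 833 pt.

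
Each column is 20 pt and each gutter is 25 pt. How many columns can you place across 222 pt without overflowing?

5 columns

Each extra column adds 20 + 25 = 45 pt.
(222 + 25) / 45 = 5.49, so 5 columns fit.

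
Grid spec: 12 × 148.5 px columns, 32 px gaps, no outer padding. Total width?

Summing: 1782 + 352 = 2134 px.

2134 px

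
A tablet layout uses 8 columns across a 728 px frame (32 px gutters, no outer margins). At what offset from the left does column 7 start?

570 px

8c + 7·32 = 728 → 8c = 504 → c = 63 px.
Each column+gutter stride is 95 px; with no margin, 6 of them is 570 px.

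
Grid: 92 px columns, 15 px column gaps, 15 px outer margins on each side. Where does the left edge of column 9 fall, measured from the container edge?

871 px

Before column 9: the margin + 8 columns + 8 column gaps.
Offset = 15 + 8·(92 + 15) = 15 + 856 = 871 px.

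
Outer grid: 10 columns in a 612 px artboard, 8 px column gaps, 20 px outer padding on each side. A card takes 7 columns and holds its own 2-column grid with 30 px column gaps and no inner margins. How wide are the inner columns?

184 px

Inside the margins: 612 − 40 = 572 px.
10c + 9·8 = 572 → 10c = 500 → c = 50 px.
Span of 7: 7·50 + 6·8 = 350 + 48 = 398 px.
2d + 1·30 = 398 → 2d = 368 → d = 184 px.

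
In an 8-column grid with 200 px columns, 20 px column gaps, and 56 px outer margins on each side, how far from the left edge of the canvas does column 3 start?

496 px

Before column 3: the margin + 2 columns + 2 column gaps.
Offset = 56 + 2·(200 + 20) = 56 + 440 = 496 px.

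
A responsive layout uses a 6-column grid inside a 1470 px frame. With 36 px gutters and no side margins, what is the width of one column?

215 px

Subtracting 5 gutters of 36 leaves 1290 for 6 columns, so c = 215 px.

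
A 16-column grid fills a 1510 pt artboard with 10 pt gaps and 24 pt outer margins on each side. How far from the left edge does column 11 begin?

Take off 48 pt of margins, leaving 1462 pt.
1462 − 15·10 = 1312; ÷16 gives c = 82 pt.
Before column 11: the margin + 10 columns + 10 gaps.
Offset = 24 + 10·(82 + 10) = 24 + 920 = 944 pt.

944 pt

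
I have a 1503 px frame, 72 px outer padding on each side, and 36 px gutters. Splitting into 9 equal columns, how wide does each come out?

119 px

Take off 144 px of margins, leaving 1359 px.
9 columns + 8 gutters: 9c + 8·36 = 1359.
9c = 1359 − 288 = 1071, so c = 119 px.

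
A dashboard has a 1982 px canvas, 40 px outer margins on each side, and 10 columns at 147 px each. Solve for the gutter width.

Content width = 1982 − 2·40 = 1902 px.
10·147 + 9g = 1902 → 9g = 432 → g = 48 px.

48 px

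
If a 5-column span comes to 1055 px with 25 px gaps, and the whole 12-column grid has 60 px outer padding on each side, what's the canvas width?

2687 px

5c + 4·25 = 1055 → 5c = 955 → c = 191 px.
Canvas = 2·60 + 12·191 + 11·25 = 120 + 2292 + 275 = 2687 px.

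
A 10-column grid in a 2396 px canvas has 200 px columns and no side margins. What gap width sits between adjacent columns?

44 px

10·200 + 9g = 2396 → 9g = 396 → g = 44 px.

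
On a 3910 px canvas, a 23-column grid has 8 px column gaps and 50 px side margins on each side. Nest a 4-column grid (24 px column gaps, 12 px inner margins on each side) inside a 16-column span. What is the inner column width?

Subtract both margins: 3910 − 2·50 = 3810 px.
Subtracting 22 column gaps of 8 leaves 3634 for 23 columns, so c = 158 px.
16 columns plus 15 column gaps: 2528 + 120 = 2648 px.
Inner content = 2648 − 2·12 = 2624 px.
Subtracting 3 column gaps of 24 leaves 2552 for 4 columns, so d = 638 px.

638 px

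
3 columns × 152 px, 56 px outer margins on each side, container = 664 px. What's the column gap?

48 px

Take off 112 px of margins, leaving 552 px.
Columns use 456 px, leaving 96 px across 2 column gaps = 48 px each.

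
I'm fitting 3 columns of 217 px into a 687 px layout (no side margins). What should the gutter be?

18 px

Columns use 651 px, leaving 36 px across 2 gutters = 18 px each.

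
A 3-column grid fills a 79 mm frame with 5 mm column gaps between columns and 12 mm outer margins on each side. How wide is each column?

Inside the margins: 79 − 24 = 55 mm.
3 columns + 2 column gaps: 3c + 2·5 = 55.
3c = 55 − 10 = 45, so c = 15 mm.

15 mm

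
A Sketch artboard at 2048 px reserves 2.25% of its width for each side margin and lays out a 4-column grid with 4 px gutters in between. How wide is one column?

Each margin = 2.25% of 2048 = 46.08 px; content = 2048 − 2·46.08 = 1955.84 px.
Subtracting 3 gutters of 4 leaves 1943.84 for 4 columns, so c = 485.96 px.

485.96 px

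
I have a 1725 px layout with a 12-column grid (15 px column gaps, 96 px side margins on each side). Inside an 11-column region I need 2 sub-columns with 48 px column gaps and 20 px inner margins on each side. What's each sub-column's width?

658 px

Outer content = 1725 − 2·96 = 1533 px.
12 columns + 11 column gaps: 12c + 11·15 = 1533.
12c = 1533 − 165 = 1368, so c = 114 px.
Span of 11: 11·114 + 10·15 = 1254 + 150 = 1404 px.
Inner content = 1404 − 2·20 = 1364 px.
Subtracting 1 column gap of 48 leaves 1316 for 2 columns, so d = 658 px.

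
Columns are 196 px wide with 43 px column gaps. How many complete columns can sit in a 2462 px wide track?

Each extra column adds 196 + 43 = 239 px.
(2462 + 43) / 239 = 10.48, so 10 columns fit.

10 columns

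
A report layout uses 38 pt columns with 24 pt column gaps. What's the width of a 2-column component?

2-column span = 2·38 + 1·24 = 100 pt.

100 pt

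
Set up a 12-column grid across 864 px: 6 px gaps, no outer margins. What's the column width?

12c + 11·6 = 864 → 12c = 798 → c = 66.5 px.

66.5 px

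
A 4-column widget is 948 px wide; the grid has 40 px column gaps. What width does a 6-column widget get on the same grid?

1442 px

4c + 3·40 = 948 → 4c = 828 → c = 207 px.
Span of 6: 6·207 + 5·40 = 1242 + 200 = 1442 px.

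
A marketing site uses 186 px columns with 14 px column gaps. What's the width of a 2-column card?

386 px

Span of 2: 2·186 + 1·14 = 372 + 14 = 386 px.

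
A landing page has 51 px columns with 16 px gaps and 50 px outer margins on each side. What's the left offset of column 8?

519 px

Each column+gutter stride is 67 px; 7 of them past the 50 px margin is 50 + 469 = 519 px.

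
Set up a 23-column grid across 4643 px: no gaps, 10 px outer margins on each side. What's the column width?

Take off 20 px of margins, leaving 4623 px.
4623 / 23 = 201 px per column.

201 px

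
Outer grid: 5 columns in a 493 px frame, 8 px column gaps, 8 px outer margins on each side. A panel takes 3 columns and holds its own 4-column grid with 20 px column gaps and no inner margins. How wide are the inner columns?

55.75 px

Take off 16 px of margins, leaving 477 px.
5c + 4·8 = 477 → 5c = 445 → c = 89 px.
3-column span = 3·89 + 2·8 = 283 px.
Subtracting 3 column gaps of 20 leaves 223 for 4 columns, so d = 55.75 px.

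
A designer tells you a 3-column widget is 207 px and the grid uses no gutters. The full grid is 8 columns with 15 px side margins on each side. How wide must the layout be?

582 px

With no gutters, each column is 207/3 = 69 px.
Summing: 30 + 552 = 582 px.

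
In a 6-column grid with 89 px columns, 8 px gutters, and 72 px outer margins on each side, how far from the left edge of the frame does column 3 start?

266 px

Each column+gutter stride is 97 px; 2 of them past the 72 px margin is 72 + 194 = 266 px.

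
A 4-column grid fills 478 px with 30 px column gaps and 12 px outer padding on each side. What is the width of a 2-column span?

212 px

Take off 24 px of margins, leaving 454 px.
Subtracting 3 column gaps of 30 leaves 364 for 4 columns, so c = 91 px.
2-column span = 2·91 + 1·30 = 212 px.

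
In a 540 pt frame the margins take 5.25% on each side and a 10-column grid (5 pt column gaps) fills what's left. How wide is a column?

Each margin = 5.25% of 540 = 28.35 pt; content = 540 − 2·28.35 = 483.3 pt.
483.3 − 9·5 = 438.3; ÷10 gives c = 43.83 pt.

43.83 pt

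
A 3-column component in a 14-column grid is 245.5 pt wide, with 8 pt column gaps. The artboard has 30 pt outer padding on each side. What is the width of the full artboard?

1235 pt

245.5 − 2·8 = 229.5; ÷3 gives c = 76.5 pt.
Artboard = 2·30 + 14·76.5 + 13·8 = 60 + 1071 + 104 = 1235 pt.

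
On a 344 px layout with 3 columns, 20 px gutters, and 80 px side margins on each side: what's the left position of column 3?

Content = 344 − 2·80 = 184 px.
3 columns + 2 gutters: 3c + 2·20 = 184.
3c = 184 − 40 = 144, so c = 48 px.
Before column 3: the margin + 2 columns + 2 gutters.
Offset = 80 + 2·(48 + 20) = 80 + 136 = 216 px.

216 px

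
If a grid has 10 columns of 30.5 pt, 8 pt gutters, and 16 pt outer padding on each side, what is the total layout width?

Layout = 2·16 + 10·30.5 + 9·8 = 32 + 305 + 72 = 409 pt.

409 pt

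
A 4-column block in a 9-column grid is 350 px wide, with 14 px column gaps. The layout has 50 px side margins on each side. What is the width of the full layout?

905 px

350 − 3·14 = 308; ÷4 gives c = 77 px.
Layout = 2·50 + 9·77 + 8·14 = 100 + 693 + 112 = 905 px.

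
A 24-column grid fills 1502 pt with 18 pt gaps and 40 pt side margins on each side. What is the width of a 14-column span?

Content width = 1502 − 2·40 = 1422 pt.
Subtracting 23 gaps of 18 leaves 1008 for 24 columns, so c = 42 pt.
Span of 14: 14·42 + 13·18 = 588 + 234 = 822 pt.

822 pt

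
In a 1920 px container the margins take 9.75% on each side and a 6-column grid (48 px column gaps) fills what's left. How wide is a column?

1920 × (1 − 2·9.75%) = 1920 × 80.5% = 1545.6 px for the columns.
6c + 5·48 = 1545.6 → 6c = 1305.6 → c = 217.6 px.

217.6 px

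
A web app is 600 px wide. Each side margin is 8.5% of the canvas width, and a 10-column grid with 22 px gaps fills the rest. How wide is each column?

Margins: 8.5% × 600 = 51 px each, so content = 600 − 102 = 498 px.
10c + 9·22 = 498 → 10c = 300 → c = 30 px.

30 px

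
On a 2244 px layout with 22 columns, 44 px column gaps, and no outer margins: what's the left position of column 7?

624 px

2244 − 21·44 = 1320; ÷22 gives c = 60 px.
No margin, so column 7 starts at 6·(column + gutter) = 6·104 = 624 px.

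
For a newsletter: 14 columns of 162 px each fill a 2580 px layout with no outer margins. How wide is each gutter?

24 px

14 columns take 14·162 = 2268 px; remaining 312 splits into 13 gutters.
g = 312 / 13 = 24 px.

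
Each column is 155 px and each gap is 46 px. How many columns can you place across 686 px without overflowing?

Each extra column adds 155 + 46 = 201 px.
(686 + 46) / 201 = 3.64, so 3 columns fit.

3 columns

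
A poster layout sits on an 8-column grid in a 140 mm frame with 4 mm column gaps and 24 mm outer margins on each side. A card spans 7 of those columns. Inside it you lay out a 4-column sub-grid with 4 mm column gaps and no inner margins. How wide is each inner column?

17 mm

Subtract both margins: 140 − 2·24 = 92 mm.
8c + 7·4 = 92 → 8c = 64 → c = 8 mm.
7-column span = 7·8 + 6·4 = 80 mm.
4d + 3·4 = 80 → 4d = 68 → d = 17 mm.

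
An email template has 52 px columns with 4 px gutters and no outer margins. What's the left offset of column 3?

Each column+gutter stride is 56 px; with no margin, 2 of them is 112 px.

112 px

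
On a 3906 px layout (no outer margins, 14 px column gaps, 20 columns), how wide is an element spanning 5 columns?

966 px

3906 − 19·14 = 3640; ÷20 gives c = 182 px.
Span of 5: 5·182 + 4·14 = 910 + 56 = 966 px.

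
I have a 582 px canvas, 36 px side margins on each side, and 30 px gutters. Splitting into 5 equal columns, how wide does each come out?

Subtract both margins: 582 − 2·36 = 510 px.
Subtracting 4 gutters of 30 leaves 390 for 5 columns, so c = 78 px.

78 px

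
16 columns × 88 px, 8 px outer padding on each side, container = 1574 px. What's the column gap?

Inside the margins: 1574 − 16 = 1558 px.
Columns use 1408 px, leaving 150 px across 15 column gaps = 10 px each.

10 px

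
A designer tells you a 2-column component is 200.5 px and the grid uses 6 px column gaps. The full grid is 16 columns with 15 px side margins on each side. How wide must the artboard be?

1676 px

Subtracting 1 column gap of 6 leaves 194.5 for 2 columns, so c = 97.25 px.
Total width: 2·15 + 16·97.25 + 15·6 = 1676 px.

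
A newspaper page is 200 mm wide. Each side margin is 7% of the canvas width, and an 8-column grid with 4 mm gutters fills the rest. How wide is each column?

18 mm

Each margin = 7% of 200 = 14 mm; content = 200 − 2·14 = 172 mm.
172 − 7·4 = 144; ÷8 gives c = 18 mm.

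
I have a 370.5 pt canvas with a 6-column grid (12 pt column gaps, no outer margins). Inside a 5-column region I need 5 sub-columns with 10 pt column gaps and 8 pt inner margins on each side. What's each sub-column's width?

50.15 pt

Subtracting 5 column gaps of 12 leaves 310.5 for 6 columns, so c = 51.75 pt.
Span of 5: 5·51.75 + 4·12 = 258.75 + 48 = 306.75 pt.
Inner content = 306.75 − 2·8 = 290.75 pt.
5d + 4·10 = 290.75 → 5d = 250.75 → d = 50.15 pt.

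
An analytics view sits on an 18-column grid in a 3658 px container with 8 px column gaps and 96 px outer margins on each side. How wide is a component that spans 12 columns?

Subtract both margins: 3658 − 2·96 = 3466 px.
3466 − 17·8 = 3330; ÷18 gives c = 185 px.
12-column span = 12·185 + 11·8 = 2308 px.

2308 px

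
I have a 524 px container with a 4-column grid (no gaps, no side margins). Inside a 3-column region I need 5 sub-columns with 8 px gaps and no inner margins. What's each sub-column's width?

4c = 524 → c = 131 px.
With no gaps, 3 columns span 3·131 = 393 px.
Subtracting 4 gaps of 8 leaves 361 for 5 columns, so d = 72.2 px.

72.2 px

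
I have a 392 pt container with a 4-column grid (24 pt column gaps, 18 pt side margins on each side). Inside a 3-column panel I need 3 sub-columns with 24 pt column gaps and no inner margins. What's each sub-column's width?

71 pt

Subtract both margins: 392 − 2·18 = 356 pt.
4c + 3·24 = 356 → 4c = 284 → c = 71 pt.
3 columns plus 2 column gaps: 213 + 48 = 261 pt.
3 columns + 2 column gaps: 3d + 2·24 = 261.
3d = 261 − 48 = 213, so d = 71 pt.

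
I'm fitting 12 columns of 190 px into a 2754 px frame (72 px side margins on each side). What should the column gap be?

30 px

Inside the margins: 2754 − 144 = 2610 px.
12 columns take 12·190 = 2280 px; remaining 330 splits into 11 column gaps.
g = 330 / 11 = 30 px.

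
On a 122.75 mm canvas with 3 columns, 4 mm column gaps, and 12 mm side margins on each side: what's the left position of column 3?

Take off 24 mm of margins, leaving 98.75 mm.
98.75 − 2·4 = 90.75; ÷3 gives c = 30.25 mm.
Column 3 starts at margin + 2·(column + gutter) = 12 + 2·34.25 = 80.5 mm.

80.5 mm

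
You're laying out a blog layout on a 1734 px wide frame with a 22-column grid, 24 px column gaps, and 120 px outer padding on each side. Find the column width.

45 px

Take off 240 px of margins, leaving 1494 px.
22c + 21·24 = 1494 → 22c = 990 → c = 45 px.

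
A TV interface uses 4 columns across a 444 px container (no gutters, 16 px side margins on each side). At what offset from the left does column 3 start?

Inside the margins: 444 − 32 = 412 px.
With no gutters, each column is 412/4 = 103 px.
Each column+gutter stride is 103 px; 2 of them past the 16 px margin is 16 + 206 = 222 px.

222 px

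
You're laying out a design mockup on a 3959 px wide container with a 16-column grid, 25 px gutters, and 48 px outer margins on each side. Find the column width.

218 px

Take off 96 px of margins, leaving 3863 px.
16 columns + 15 gutters: 16c + 15·25 = 3863.
16c = 3863 − 375 = 3488, so c = 218 px.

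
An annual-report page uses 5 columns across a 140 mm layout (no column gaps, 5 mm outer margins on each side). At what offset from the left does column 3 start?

57 mm

Content = 140 − 2·5 = 130 mm.
130 / 5 = 26 mm per column.
Before column 3: the margin + 2 columns + 2 column gaps.
Offset = 5 + 2·(26 + 0) = 5 + 52 = 57 mm.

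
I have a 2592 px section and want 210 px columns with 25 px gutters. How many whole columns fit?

Each extra column adds 210 + 25 = 235 px.
(2592 + 25) / 235 = 11.14, so 11 columns fit.

11 columns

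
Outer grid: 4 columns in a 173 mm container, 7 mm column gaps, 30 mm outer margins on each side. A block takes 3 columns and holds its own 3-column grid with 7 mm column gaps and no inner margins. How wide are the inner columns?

Subtract both margins: 173 − 2·30 = 113 mm.
4 columns + 3 column gaps: 4c + 3·7 = 113.
4c = 113 − 21 = 92, so c = 23 mm.
3-column span = 3·23 + 2·7 = 83 mm.
83 − 2·7 = 69; ÷3 gives d = 23 mm.

23 mm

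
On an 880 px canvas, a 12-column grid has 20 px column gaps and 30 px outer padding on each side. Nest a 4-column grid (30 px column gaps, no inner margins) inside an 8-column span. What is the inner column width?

112.5 px

Inside the margins: 880 − 60 = 820 px.
Subtracting 11 column gaps of 20 leaves 600 for 12 columns, so c = 50 px.
8-column span = 8·50 + 7·20 = 540 px.
Subtracting 3 column gaps of 30 leaves 450 for 4 columns, so d = 112.5 px.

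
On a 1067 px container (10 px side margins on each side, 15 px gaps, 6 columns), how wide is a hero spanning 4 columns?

693 px

Inside the margins: 1067 − 20 = 1047 px.
6c + 5·15 = 1047 → 6c = 972 → c = 162 px.
Span of 4: 4·162 + 3·15 = 648 + 45 = 693 px.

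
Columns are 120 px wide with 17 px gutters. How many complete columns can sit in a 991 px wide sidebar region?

Each extra column adds 120 + 17 = 137 px.
(991 + 17) / 137 = 7.36, so 7 columns fit.

7 columns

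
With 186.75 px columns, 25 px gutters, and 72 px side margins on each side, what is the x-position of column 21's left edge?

Column 21 starts at margin + 20·(column + gutter) = 72 + 20·211.75 = 4307 px.

4307 px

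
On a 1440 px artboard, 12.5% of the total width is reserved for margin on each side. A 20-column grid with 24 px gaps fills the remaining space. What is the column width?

31.2 px

Margins: 12.5% × 1440 = 180 px each, so content = 1440 − 360 = 1080 px.
20c + 19·24 = 1080 → 20c = 624 → c = 31.2 px.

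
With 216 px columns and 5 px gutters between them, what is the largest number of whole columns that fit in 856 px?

k columns need k·216 + (k−1)·5 = k·221 − 5.
k·221 − 5 ≤ 856 → k ≤ 861 / 221 ≈ 3.90, so k = 3.

3 columns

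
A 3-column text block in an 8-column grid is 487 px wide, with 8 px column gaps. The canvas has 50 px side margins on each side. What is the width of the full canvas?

1412 px

487 − 2·8 = 471; ÷3 gives c = 157 px.
Total width: 2·50 + 8·157 + 7·8 = 1412 px.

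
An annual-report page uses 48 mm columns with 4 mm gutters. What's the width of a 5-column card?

5-column span = 5·48 + 4·4 = 256 mm.

256 mm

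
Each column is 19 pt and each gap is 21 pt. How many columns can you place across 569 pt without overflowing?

14 columns: 14·19 + 13·21 = 539 pt ≤ 569.
15 columns: 579 pt > 569. So 14.

14 columns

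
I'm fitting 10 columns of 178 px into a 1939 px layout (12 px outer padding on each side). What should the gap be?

Inside the margins: 1939 − 24 = 1915 px.
10 columns take 10·178 = 1780 px; remaining 135 splits into 9 gaps.
g = 135 / 9 = 15 px.

15 px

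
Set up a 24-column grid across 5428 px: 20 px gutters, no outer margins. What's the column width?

207 px

24 columns + 23 gutters: 24c + 23·20 = 5428.
24c = 5428 − 460 = 4968, so c = 207 px.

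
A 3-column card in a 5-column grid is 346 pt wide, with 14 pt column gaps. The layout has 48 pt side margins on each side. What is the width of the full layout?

682 pt

3 columns + 2 column gaps: 3c + 2·14 = 346.
3c = 346 − 28 = 318, so c = 106 pt.
Total width: 2·48 + 5·106 + 4·14 = 682 pt.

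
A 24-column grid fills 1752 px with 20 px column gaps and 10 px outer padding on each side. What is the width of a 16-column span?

1148 px

Inside the margins: 1752 − 20 = 1732 px.
24c + 23·20 = 1732 → 24c = 1272 → c = 53 px.
16-column span = 16·53 + 15·20 = 1148 px.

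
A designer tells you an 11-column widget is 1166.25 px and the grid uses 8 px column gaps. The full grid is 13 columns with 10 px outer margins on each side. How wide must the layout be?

1399.75 px

1166.25 − 10·8 = 1086.25; ÷11 gives c = 98.75 px.
Layout = 2·10 + 13·98.75 + 12·8 = 20 + 1283.75 + 96 = 1399.75 px.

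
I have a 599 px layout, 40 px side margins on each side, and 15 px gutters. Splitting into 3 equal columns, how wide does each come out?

Take off 80 px of margins, leaving 519 px.
3 columns + 2 gutters: 3c + 2·15 = 519.
3c = 519 − 30 = 489, so c = 163 px.

163 px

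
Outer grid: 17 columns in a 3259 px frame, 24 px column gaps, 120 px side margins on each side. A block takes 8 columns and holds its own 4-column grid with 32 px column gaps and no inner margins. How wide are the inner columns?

328 px

Subtract both margins: 3259 − 2·120 = 3019 px.
Subtracting 16 column gaps of 24 leaves 2635 for 17 columns, so c = 155 px.
8 columns plus 7 column gaps: 1240 + 168 = 1408 px.
1408 − 3·32 = 1312; ÷4 gives d = 328 px.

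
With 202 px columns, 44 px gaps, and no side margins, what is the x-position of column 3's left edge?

Before column 3: 2 columns + 2 gaps.
Offset = 2·(202 + 44) = 2·246 = 492 px.

492 px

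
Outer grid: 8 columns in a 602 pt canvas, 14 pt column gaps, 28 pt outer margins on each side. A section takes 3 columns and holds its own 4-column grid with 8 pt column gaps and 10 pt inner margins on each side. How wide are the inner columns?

Subtract both margins: 602 − 2·28 = 546 pt.
546 − 7·14 = 448; ÷8 gives c = 56 pt.
3-column span = 3·56 + 2·14 = 196 pt.
Inner content = 196 − 2·10 = 176 pt.
Subtracting 3 column gaps of 8 leaves 152 for 4 columns, so d = 38 pt.

38 pt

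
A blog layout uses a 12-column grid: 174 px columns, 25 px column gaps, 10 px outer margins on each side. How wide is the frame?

Total width: 2·10 + 12·174 + 11·25 = 2383 px.

2383 px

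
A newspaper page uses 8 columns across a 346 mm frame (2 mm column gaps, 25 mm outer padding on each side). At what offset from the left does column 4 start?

Take off 50 mm of margins, leaving 296 mm.
Subtracting 7 column gaps of 2 leaves 282 for 8 columns, so c = 35.25 mm.
Column 4 starts at margin + 3·(column + gutter) = 25 + 3·37.25 = 136.75 mm.

136.75 mm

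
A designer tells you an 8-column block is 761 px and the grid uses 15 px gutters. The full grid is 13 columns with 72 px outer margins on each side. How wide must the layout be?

1390 px

8 columns + 7 gutters: 8c + 7·15 = 761.
8c = 761 − 105 = 656, so c = 82 px.
Adding margins, columns and gutters: 144 + 1066 + 180 = 1390 px.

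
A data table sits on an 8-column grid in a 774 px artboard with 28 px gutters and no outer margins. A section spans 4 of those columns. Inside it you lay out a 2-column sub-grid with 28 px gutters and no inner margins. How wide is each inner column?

172.5 px

Subtracting 7 gutters of 28 leaves 578 for 8 columns, so c = 72.25 px.
Span of 4: 4·72.25 + 3·28 = 289 + 84 = 373 px.
2d + 1·28 = 373 → 2d = 345 → d = 172.5 px.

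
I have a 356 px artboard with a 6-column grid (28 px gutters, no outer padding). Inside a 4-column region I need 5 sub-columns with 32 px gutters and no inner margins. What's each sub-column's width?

6 columns + 5 gutters: 6c + 5·28 = 356.
6c = 356 − 140 = 216, so c = 36 px.
4-column span = 4·36 + 3·28 = 228 px.
5 columns + 4 gutters: 5d + 4·32 = 228.
5d = 228 − 128 = 100, so d = 20 px.

20 px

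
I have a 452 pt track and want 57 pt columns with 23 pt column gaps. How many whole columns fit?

5 columns: 5·57 + 4·23 = 377 pt ≤ 452.
6 columns: 457 pt > 452. So 5.

5 columns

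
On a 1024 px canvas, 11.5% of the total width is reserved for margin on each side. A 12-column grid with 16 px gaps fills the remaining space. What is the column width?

Margins: 11.5% × 1024 = 117.76 px each, so content = 1024 − 235.52 = 788.48 px.
Subtracting 11 gaps of 16 leaves 612.48 for 12 columns, so c = 51.04 px.

51.04 px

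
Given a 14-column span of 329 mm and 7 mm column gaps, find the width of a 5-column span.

14 columns + 13 column gaps: 14c + 13·7 = 329.
14c = 329 − 91 = 238, so c = 17 mm.
5-column span = 5·17 + 4·7 = 113 mm.

113 mm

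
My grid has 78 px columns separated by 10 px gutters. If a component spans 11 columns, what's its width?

958 px

Span of 11: 11·78 + 10·10 = 858 + 100 = 958 px.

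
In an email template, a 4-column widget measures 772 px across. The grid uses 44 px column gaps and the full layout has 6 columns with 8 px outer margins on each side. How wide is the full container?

4c + 3·44 = 772 → 4c = 640 → c = 160 px.
Container = 2·8 + 6·160 + 5·44 = 16 + 960 + 220 = 1196 px.

1196 px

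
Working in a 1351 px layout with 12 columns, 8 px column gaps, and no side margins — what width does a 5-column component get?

558.25 px

Subtracting 11 column gaps of 8 leaves 1263 for 12 columns, so c = 105.25 px.
5-column span = 5·105.25 + 4·8 = 558.25 px.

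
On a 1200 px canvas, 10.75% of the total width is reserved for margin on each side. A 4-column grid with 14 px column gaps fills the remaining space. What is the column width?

Each margin = 10.75% of 1200 = 129 px; content = 1200 − 2·129 = 942 px.
Subtracting 3 column gaps of 14 leaves 900 for 4 columns, so c = 225 px.

225 px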